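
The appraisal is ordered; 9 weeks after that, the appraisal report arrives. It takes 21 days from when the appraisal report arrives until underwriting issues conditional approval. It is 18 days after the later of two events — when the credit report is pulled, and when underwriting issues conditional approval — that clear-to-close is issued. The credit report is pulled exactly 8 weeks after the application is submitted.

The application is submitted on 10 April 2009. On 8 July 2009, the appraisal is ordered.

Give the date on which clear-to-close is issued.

The application is submitted: Apr 10, 2009.
The credit report is pulled: Apr 10, 2009 + 8 weeks = Jun 5, 2009.
The appraisal is ordered: Jul 8, 2009.
The appraisal report arrives: Jul 8, 2009 + 9 weeks = Sep 9, 2009.
Underwriting issues conditional approval: Sep 9, 2009 + 21 days = Sep 30, 2009.
Both prerequisites met — the credit report is pulled (Jun 5, 2009), underwriting issues conditional approval (Sep 30, 2009); the later is Sep 30, 2009.
Clear-to-close is issued: Sep 30, 2009 + 18 days = Oct 18, 2009.

18 October 2009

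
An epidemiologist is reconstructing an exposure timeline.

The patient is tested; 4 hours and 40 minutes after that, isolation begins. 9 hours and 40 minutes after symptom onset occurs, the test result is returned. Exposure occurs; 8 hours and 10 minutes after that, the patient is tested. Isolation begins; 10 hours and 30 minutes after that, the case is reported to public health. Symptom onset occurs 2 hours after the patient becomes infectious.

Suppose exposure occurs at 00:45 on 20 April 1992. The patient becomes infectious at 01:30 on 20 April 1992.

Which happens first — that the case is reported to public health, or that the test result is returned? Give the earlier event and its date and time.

Exposure occurs: 00:45 Apr 20, 1992.
The patient is tested: 00:45 Apr 20, 1992 + 8h10m = 08:55 Apr 20, 1992.
Isolation begins: 08:55 Apr 20, 1992 + 4h40m = 13:35 Apr 20, 1992.
The case is reported to public health: 13:35 Apr 20, 1992 + 10h30m = 00:05 Apr 21, 1992.
The patient becomes infectious: 01:30 Apr 20, 1992.
Symptom onset occurs: 01:30 Apr 20, 1992 + 2h = 03:30 Apr 20, 1992.
The test result is returned: 03:30 Apr 20, 1992 + 9h40m = 13:10 Apr 20, 1992.
Comparing: the case is reported to public health at 00:05 Apr 21, 1992 vs the test result is returned at 13:10 Apr 20, 1992. Earlier: the test result is returned.

The test result is returned — 13:10 on 20 April 1992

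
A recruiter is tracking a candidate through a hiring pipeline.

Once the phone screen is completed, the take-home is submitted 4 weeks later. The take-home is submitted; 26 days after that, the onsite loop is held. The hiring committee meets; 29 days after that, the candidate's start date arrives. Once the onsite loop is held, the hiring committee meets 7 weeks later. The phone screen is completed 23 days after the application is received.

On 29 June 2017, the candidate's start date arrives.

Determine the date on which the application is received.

The candidate's start date arrives: Jun 29, 2017.
The hiring committee meets: Jun 29, 2017 − 29 days = May 31, 2017.
The onsite loop is held: May 31, 2017 − 7 weeks = Apr 12, 2017.
The take-home is submitted: Apr 12, 2017 − 26 days = Mar 17, 2017.
The phone screen is completed: Mar 17, 2017 − 4 weeks = Feb 17, 2017.
The application is received: Feb 17, 2017 − 23 days = Jan 25, 2017.

25 January 2017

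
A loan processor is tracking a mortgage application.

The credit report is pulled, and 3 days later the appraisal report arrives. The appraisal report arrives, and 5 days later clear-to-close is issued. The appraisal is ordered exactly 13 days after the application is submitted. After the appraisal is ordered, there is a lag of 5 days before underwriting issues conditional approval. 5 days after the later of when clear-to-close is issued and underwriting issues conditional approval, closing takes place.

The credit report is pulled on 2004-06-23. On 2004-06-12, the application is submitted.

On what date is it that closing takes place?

2004-07-06

The credit report is pulled: Jun 23, 2004.
The appraisal report arrives: Jun 23, 2004 + 3 days = Jun 26, 2004.
Clear-to-close is issued: Jun 26, 2004 + 5 days = Jul 1, 2004.
The application is submitted: Jun 12, 2004.
The appraisal is ordered: Jun 12, 2004 + 13 days = Jun 25, 2004.
Underwriting issues conditional approval: Jun 25, 2004 + 5 days = Jun 30, 2004.
Both prerequisites met — clear-to-close is issued (Jul 1, 2004), underwriting issues conditional approval (Jun 30, 2004); the later is Jul 1, 2004.
Closing takes place: Jul 1, 2004 + 5 days = Jul 6, 2004.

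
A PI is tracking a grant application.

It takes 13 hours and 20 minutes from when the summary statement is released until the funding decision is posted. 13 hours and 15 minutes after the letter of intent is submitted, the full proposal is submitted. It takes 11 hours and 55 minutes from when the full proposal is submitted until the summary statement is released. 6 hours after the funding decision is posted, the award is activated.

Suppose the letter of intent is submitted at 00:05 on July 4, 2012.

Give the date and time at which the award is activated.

The letter of intent is submitted: 00:05 Jul 4, 2012.
The full proposal is submitted: 00:05 Jul 4, 2012 + 13h15m = 13:20 Jul 4, 2012.
The summary statement is released: 13:20 Jul 4, 2012 + 11h55m = 01:15 Jul 5, 2012.
The funding decision is posted: 01:15 Jul 5, 2012 + 13h20m = 14:35 Jul 5, 2012.
The award is activated: 14:35 Jul 5, 2012 + 6h = 20:35 Jul 5, 2012.

20:35 on July 5, 2012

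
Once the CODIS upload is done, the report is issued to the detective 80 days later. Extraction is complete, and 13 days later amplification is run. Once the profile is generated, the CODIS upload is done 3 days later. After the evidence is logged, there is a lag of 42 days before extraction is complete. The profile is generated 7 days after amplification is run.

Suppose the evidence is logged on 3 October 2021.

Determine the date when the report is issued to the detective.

The evidence is logged: Oct 3, 2021.
Extraction is complete: Oct 3, 2021 + 42 days = Nov 14, 2021.
Amplification is run: Nov 14, 2021 + 13 days = Nov 27, 2021.
The profile is generated: Nov 27, 2021 + 7 days = Dec 4, 2021.
The CODIS upload is done: Dec 4, 2021 + 3 days = Dec 7, 2021.
The report is issued to the detective: Dec 7, 2021 + 80 days = Feb 25, 2022.

25 February 2022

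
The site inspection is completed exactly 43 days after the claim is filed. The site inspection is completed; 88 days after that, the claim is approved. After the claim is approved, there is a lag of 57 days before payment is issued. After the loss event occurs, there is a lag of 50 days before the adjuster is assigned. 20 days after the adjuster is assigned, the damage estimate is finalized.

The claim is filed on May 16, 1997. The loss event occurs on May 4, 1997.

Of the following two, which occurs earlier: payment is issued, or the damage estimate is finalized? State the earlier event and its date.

The claim is filed: May 16, 1997.
The site inspection is completed: May 16, 1997 + 43 days = Jun 28, 1997.
The claim is approved: Jun 28, 1997 + 88 days = Sep 24, 1997.
Payment is issued: Sep 24, 1997 + 57 days = Nov 20, 1997.
The loss event occurs: May 4, 1997.
The adjuster is assigned: May 4, 1997 + 50 days = Jun 23, 1997.
The damage estimate is finalized: Jun 23, 1997 + 20 days = Jul 13, 1997.
Comparing: payment is issued on Nov 20, 1997 vs the damage estimate is finalized on Jul 13, 1997. Earlier: the damage estimate is finalized.

The damage estimate is finalized — July 13, 1997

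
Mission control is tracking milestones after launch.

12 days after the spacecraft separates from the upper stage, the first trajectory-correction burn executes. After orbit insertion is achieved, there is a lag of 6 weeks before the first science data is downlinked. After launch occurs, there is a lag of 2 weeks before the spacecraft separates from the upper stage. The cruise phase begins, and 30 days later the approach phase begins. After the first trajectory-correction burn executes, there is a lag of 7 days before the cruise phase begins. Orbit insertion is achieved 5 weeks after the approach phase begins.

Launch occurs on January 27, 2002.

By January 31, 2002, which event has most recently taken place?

Launch occurs: Jan 27, 2002.
The spacecraft separates from the upper stage: Jan 27, 2002 + 2 weeks = Feb 10, 2002.
The first trajectory-correction burn executes: Feb 10, 2002 + 12 days = Feb 22, 2002.
The cruise phase begins: Feb 22, 2002 + 7 days = Mar 1, 2002.
The approach phase begins: Mar 1, 2002 + 30 days = Mar 31, 2002.
Orbit insertion is achieved: Mar 31, 2002 + 5 weeks = May 5, 2002.
The first science data is downlinked: May 5, 2002 + 6 weeks = Jun 16, 2002.
Jan 31, 2002 falls between when launch occurs (Jan 27, 2002) and when the spacecraft separates from the upper stage (Feb 10, 2002).

Launch occurs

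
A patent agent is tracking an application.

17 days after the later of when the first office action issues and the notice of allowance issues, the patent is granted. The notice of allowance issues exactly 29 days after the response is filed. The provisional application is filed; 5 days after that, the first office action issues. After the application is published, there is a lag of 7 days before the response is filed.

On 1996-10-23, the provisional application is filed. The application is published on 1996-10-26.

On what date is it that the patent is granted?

The provisional application is filed: Oct 23, 1996.
The first office action issues: Oct 23, 1996 + 5 days = Oct 28, 1996.
The application is published: Oct 26, 1996.
The response is filed: Oct 26, 1996 + 7 days = Nov 2, 1996.
The notice of allowance issues: Nov 2, 1996 + 29 days = Dec 1, 1996.
Both prerequisites met — the first office action issues (Oct 28, 1996), the notice of allowance issues (Dec 1, 1996); the later is Dec 1, 1996.
The patent is granted: Dec 1, 1996 + 17 days = Dec 18, 1996.

1996-12-18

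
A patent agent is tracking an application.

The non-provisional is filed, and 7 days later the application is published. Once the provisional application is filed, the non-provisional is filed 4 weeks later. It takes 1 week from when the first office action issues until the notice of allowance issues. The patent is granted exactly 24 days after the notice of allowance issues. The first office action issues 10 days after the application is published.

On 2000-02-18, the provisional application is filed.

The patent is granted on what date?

2000-05-04

The provisional application is filed: Feb 18, 2000.
The non-provisional is filed: Feb 18, 2000 + 4 weeks = Mar 17, 2000.
The application is published: Mar 17, 2000 + 7 days = Mar 24, 2000.
The first office action issues: Mar 24, 2000 + 10 days = Apr 3, 2000.
The notice of allowance issues: Apr 3, 2000 + 1 week = Apr 10, 2000.
The patent is granted: Apr 10, 2000 + 24 days = May 4, 2000.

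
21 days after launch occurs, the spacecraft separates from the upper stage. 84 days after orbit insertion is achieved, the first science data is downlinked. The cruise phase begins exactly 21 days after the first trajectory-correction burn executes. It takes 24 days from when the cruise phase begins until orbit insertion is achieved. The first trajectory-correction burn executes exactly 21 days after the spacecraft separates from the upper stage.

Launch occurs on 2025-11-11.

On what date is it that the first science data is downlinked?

Launch occurs: Nov 11, 2025.
The spacecraft separates from the upper stage: Nov 11, 2025 + 21 days = Dec 2, 2025.
The first trajectory-correction burn executes: Dec 2, 2025 + 21 days = Dec 23, 2025.
The cruise phase begins: Dec 23, 2025 + 21 days = Jan 13, 2026.
Orbit insertion is achieved: Jan 13, 2026 + 24 days = Feb 6, 2026.
The first science data is downlinked: Feb 6, 2026 + 84 days = May 1, 2026.

2026-05-01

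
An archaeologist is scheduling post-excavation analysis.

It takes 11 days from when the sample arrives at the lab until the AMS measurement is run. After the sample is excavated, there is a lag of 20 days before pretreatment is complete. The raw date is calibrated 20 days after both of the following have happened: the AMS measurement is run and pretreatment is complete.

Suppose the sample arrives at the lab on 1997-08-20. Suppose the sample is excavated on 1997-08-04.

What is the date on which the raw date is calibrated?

1997-09-20

The sample arrives at the lab: Aug 20, 1997.
The AMS measurement is run: Aug 20, 1997 + 11 days = Aug 31, 1997.
The sample is excavated: Aug 4, 1997.
Pretreatment is complete: Aug 4, 1997 + 20 days = Aug 24, 1997.
Both prerequisites met — the AMS measurement is run (Aug 31, 1997), pretreatment is complete (Aug 24, 1997); the later is Aug 31, 1997.
The raw date is calibrated: Aug 31, 1997 + 20 days = Sep 20, 1997.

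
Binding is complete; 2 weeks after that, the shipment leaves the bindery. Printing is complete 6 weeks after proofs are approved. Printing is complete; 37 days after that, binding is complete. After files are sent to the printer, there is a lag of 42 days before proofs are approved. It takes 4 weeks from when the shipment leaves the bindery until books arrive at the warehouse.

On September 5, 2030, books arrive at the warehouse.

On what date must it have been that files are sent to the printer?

Books arrive at the warehouse: Sep 5, 2030.
The shipment leaves the bindery: Sep 5, 2030 − 4 weeks = Aug 8, 2030.
Binding is complete: Aug 8, 2030 − 2 weeks = Jul 25, 2030.
Printing is complete: Jul 25, 2030 − 37 days = Jun 18, 2030.
Proofs are approved: Jun 18, 2030 − 6 weeks = May 7, 2030.
Files are sent to the printer: May 7, 2030 − 42 days = Mar 26, 2030.

March 26, 2030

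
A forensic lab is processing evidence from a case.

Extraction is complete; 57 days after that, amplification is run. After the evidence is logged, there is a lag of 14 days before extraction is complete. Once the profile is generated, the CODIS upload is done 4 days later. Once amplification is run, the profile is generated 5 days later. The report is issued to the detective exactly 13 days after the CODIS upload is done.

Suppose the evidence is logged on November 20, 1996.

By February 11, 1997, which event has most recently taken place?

The CODIS upload is done

The evidence is logged: Nov 20, 1996.
Extraction is complete: Nov 20, 1996 + 14 days = Dec 4, 1996.
Amplification is run: Dec 4, 1996 + 57 days = Jan 30, 1997.
The profile is generated: Jan 30, 1997 + 5 days = Feb 4, 1997.
The CODIS upload is done: Feb 4, 1997 + 4 days = Feb 8, 1997.
The report is issued to the detective: Feb 8, 1997 + 13 days = Feb 21, 1997.
Feb 11, 1997 falls between when the CODIS upload is done (Feb 8, 1997) and when the report is issued to the detective (Feb 21, 1997).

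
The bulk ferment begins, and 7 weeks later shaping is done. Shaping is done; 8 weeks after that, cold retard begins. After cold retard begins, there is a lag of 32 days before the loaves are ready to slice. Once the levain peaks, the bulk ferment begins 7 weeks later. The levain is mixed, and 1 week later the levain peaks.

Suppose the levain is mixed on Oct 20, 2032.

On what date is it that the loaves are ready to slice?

May 1, 2033

The levain is mixed: Oct 20, 2032.
The levain peaks: Oct 20, 2032 + 1 week = Oct 27, 2032.
The bulk ferment begins: Oct 27, 2032 + 7 weeks = Dec 15, 2032.
Shaping is done: Dec 15, 2032 + 7 weeks = Feb 2, 2033.
Cold retard begins: Feb 2, 2033 + 8 weeks = Mar 30, 2033.
The loaves are ready to slice: Mar 30, 2033 + 32 days = May 1, 2033.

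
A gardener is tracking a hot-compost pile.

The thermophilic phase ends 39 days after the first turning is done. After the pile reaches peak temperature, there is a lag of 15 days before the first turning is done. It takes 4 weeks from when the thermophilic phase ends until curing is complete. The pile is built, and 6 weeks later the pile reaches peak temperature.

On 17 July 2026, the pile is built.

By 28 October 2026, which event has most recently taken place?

The thermophilic phase ends

The pile is built: Jul 17, 2026.
The pile reaches peak temperature: Jul 17, 2026 + 6 weeks = Aug 28, 2026.
The first turning is done: Aug 28, 2026 + 15 days = Sep 12, 2026.
The thermophilic phase ends: Sep 12, 2026 + 39 days = Oct 21, 2026.
Curing is complete: Oct 21, 2026 + 4 weeks = Nov 18, 2026.
Oct 28, 2026 falls between when the thermophilic phase ends (Oct 21, 2026) and when curing is complete (Nov 18, 2026).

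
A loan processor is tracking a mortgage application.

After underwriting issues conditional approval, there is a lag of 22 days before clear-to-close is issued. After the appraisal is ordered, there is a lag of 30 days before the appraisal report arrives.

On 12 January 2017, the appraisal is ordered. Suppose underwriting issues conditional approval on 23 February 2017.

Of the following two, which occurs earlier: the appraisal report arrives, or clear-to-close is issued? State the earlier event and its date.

The appraisal is ordered: Jan 12, 2017.
The appraisal report arrives: Jan 12, 2017 + 30 days = Feb 11, 2017.
Underwriting issues conditional approval: Feb 23, 2017.
Clear-to-close is issued: Feb 23, 2017 + 22 days = Mar 17, 2017.
Comparing: the appraisal report arrives on Feb 11, 2017 vs clear-to-close is issued on Mar 17, 2017. Earlier: the appraisal report arrives.

The appraisal report arrives — 11 February 2017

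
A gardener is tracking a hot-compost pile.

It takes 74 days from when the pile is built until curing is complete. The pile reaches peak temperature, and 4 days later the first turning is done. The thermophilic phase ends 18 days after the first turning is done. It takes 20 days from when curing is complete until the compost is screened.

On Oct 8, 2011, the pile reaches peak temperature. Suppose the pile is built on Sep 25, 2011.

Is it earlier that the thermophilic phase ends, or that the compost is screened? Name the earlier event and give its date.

The pile reaches peak temperature: Oct 8, 2011.
The first turning is done: Oct 8, 2011 + 4 days = Oct 12, 2011.
The thermophilic phase ends: Oct 12, 2011 + 18 days = Oct 30, 2011.
The pile is built: Sep 25, 2011.
Curing is complete: Sep 25, 2011 + 74 days = Dec 8, 2011.
The compost is screened: Dec 8, 2011 + 20 days = Dec 28, 2011.
Comparing: the thermophilic phase ends on Oct 30, 2011 vs the compost is screened on Dec 28, 2011. Earlier: the thermophilic phase ends.

The thermophilic phase ends — Oct 30, 2011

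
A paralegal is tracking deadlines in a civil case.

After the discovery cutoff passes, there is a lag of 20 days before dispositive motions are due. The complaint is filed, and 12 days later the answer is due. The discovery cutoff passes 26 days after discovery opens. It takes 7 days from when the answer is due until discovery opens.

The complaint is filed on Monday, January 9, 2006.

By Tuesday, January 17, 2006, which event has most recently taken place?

The complaint is filed: Jan 9, 2006.
The answer is due: Jan 9, 2006 + 12 days = Jan 21, 2006.
Discovery opens: Jan 21, 2006 + 7 days = Jan 28, 2006.
The discovery cutoff passes: Jan 28, 2006 + 26 days = Feb 23, 2006.
Dispositive motions are due: Feb 23, 2006 + 20 days = Mar 15, 2006.
Jan 17, 2006 falls between when the complaint is filed (Jan 9, 2006) and when the answer is due (Jan 21, 2006).

The complaint is filed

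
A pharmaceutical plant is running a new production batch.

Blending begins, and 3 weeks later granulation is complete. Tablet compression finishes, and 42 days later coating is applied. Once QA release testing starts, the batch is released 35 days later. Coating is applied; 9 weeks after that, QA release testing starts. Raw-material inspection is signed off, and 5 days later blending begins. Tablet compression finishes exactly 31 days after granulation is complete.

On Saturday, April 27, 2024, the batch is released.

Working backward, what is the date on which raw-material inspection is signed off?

Friday, October 13, 2023

The batch is released: Apr 27, 2024.
QA release testing starts: Apr 27, 2024 − 35 days = Mar 23, 2024.
Coating is applied: Mar 23, 2024 − 9 weeks = Jan 20, 2024.
Tablet compression finishes: Jan 20, 2024 − 42 days = Dec 9, 2023.
Granulation is complete: Dec 9, 2023 − 31 days = Nov 8, 2023.
Blending begins: Nov 8, 2023 − 3 weeks = Oct 18, 2023.
Raw-material inspection is signed off: Oct 18, 2023 − 5 days = Oct 13, 2023.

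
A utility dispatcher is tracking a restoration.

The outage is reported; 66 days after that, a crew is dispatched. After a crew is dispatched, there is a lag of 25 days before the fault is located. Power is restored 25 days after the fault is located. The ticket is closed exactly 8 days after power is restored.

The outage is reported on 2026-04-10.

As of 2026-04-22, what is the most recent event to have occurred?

The outage is reported: Apr 10, 2026.
A crew is dispatched: Apr 10, 2026 + 66 days = Jun 15, 2026.
The fault is located: Jun 15, 2026 + 25 days = Jul 10, 2026.
Power is restored: Jul 10, 2026 + 25 days = Aug 4, 2026.
The ticket is closed: Aug 4, 2026 + 8 days = Aug 12, 2026.
Apr 22, 2026 falls between when the outage is reported (Apr 10, 2026) and when a crew is dispatched (Jun 15, 2026).

The outage is reported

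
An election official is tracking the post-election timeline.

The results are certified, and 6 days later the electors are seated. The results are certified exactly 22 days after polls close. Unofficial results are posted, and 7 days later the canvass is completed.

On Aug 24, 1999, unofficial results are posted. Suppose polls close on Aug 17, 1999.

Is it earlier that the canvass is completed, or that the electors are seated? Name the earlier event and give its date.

The canvass is completed — Aug 31, 1999

Unofficial results are posted: Aug 24, 1999.
The canvass is completed: Aug 24, 1999 + 7 days = Aug 31, 1999.
Polls close: Aug 17, 1999.
The results are certified: Aug 17, 1999 + 22 days = Sep 8, 1999.
The electors are seated: Sep 8, 1999 + 6 days = Sep 14, 1999.
Comparing: the canvass is completed on Aug 31, 1999 vs the electors are seated on Sep 14, 1999. Earlier: the canvass is completed.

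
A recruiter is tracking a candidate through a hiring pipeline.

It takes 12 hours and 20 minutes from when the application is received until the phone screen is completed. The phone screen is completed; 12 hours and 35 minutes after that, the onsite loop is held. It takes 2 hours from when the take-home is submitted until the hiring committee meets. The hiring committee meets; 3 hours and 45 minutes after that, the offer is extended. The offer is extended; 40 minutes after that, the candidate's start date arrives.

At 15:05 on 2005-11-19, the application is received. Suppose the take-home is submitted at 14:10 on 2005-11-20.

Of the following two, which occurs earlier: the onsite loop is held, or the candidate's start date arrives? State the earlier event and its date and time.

The application is received: 15:05 Nov 19, 2005.
The phone screen is completed: 15:05 Nov 19, 2005 + 12h20m = 03:25 Nov 20, 2005.
The onsite loop is held: 03:25 Nov 20, 2005 + 12h35m = 16:00 Nov 20, 2005.
The take-home is submitted: 14:10 Nov 20, 2005.
The hiring committee meets: 14:10 Nov 20, 2005 + 2h = 16:10 Nov 20, 2005.
The offer is extended: 16:10 Nov 20, 2005 + 3h45m = 19:55 Nov 20, 2005.
The candidate's start date arrives: 19:55 Nov 20, 2005 + 40m = 20:35 Nov 20, 2005.
Comparing: the onsite loop is held at 16:00 Nov 20, 2005 vs the candidate's start date arrives at 20:35 Nov 20, 2005. Earlier: the onsite loop is held.

The onsite loop is held — 16:00 on 2005-11-20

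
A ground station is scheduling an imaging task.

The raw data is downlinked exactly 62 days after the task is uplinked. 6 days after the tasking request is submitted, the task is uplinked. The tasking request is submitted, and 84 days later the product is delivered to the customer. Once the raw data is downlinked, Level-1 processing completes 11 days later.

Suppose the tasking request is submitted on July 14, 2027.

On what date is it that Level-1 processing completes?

The tasking request is submitted: Jul 14, 2027.
The task is uplinked: Jul 14, 2027 + 6 days = Jul 20, 2027.
The raw data is downlinked: Jul 20, 2027 + 62 days = Sep 20, 2027.
Level-1 processing completes: Sep 20, 2027 + 11 days = Oct 1, 2027.

October 1, 2027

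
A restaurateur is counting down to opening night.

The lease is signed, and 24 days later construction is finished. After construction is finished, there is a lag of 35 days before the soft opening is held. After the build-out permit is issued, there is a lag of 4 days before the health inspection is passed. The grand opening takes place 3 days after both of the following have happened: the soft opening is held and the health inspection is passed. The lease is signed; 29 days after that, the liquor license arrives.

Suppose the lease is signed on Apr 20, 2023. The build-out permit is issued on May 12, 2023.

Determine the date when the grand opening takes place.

Jun 21, 2023

The lease is signed: Apr 20, 2023.
Construction is finished: Apr 20, 2023 + 24 days = May 14, 2023.
The soft opening is held: May 14, 2023 + 35 days = Jun 18, 2023.
The build-out permit is issued: May 12, 2023.
The health inspection is passed: May 12, 2023 + 4 days = May 16, 2023.
Both prerequisites met — the soft opening is held (Jun 18, 2023), the health inspection is passed (May 16, 2023); the later is Jun 18, 2023.
The grand opening takes place: Jun 18, 2023 + 3 days = Jun 21, 2023.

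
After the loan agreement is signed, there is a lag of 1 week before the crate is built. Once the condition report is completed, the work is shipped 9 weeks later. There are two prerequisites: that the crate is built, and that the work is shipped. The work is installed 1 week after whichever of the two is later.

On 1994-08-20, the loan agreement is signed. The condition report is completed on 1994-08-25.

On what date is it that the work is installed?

The loan agreement is signed: Aug 20, 1994.
The crate is built: Aug 20, 1994 + 1 week = Aug 27, 1994.
The condition report is completed: Aug 25, 1994.
The work is shipped: Aug 25, 1994 + 9 weeks = Oct 27, 1994.
Both prerequisites met — the crate is built (Aug 27, 1994), the work is shipped (Oct 27, 1994); the later is Oct 27, 1994.
The work is installed: Oct 27, 1994 + 1 week = Nov 3, 1994.

1994-11-03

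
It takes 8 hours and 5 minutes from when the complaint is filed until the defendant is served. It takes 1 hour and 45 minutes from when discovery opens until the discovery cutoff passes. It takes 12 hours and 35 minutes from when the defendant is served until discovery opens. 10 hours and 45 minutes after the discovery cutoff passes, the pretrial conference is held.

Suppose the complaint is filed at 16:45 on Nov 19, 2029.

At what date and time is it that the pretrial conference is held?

01:55 on Nov 21, 2029

The complaint is filed: 16:45 Nov 19, 2029.
The defendant is served: 16:45 Nov 19, 2029 + 8h05m = 00:50 Nov 20, 2029.
Discovery opens: 00:50 Nov 20, 2029 + 12h35m = 13:25 Nov 20, 2029.
The discovery cutoff passes: 13:25 Nov 20, 2029 + 1h45m = 15:10 Nov 20, 2029.
The pretrial conference is held: 15:10 Nov 20, 2029 + 10h45m = 01:55 Nov 21, 2029.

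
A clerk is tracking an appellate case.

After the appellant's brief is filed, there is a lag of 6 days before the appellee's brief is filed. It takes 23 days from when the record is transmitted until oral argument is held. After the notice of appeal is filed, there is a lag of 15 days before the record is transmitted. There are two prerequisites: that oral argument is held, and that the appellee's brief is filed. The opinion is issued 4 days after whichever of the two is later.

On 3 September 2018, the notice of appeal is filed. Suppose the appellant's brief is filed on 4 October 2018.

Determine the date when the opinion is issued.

15 October 2018

The notice of appeal is filed: Sep 3, 2018.
The record is transmitted: Sep 3, 2018 + 15 days = Sep 18, 2018.
Oral argument is held: Sep 18, 2018 + 23 days = Oct 11, 2018.
The appellant's brief is filed: Oct 4, 2018.
The appellee's brief is filed: Oct 4, 2018 + 6 days = Oct 10, 2018.
Both prerequisites met — oral argument is held (Oct 11, 2018), the appellee's brief is filed (Oct 10, 2018); the later is Oct 11, 2018.
The opinion is issued: Oct 11, 2018 + 4 days = Oct 15, 2018.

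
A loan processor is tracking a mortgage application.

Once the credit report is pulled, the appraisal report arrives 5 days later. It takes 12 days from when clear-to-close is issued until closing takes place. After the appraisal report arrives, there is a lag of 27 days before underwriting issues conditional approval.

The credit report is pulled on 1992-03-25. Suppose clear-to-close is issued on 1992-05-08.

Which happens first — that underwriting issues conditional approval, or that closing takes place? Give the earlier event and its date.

Underwriting issues conditional approval — 1992-04-26

The credit report is pulled: Mar 25, 1992.
The appraisal report arrives: Mar 25, 1992 + 5 days = Mar 30, 1992.
Underwriting issues conditional approval: Mar 30, 1992 + 27 days = Apr 26, 1992.
Clear-to-close is issued: May 8, 1992.
Closing takes place: May 8, 1992 + 12 days = May 20, 1992.
Comparing: underwriting issues conditional approval on Apr 26, 1992 vs closing takes place on May 20, 1992. Earlier: underwriting issues conditional approval.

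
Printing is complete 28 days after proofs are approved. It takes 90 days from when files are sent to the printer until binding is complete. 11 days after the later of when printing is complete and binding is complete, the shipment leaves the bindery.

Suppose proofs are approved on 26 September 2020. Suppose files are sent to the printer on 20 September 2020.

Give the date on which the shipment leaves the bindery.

Proofs are approved: Sep 26, 2020.
Printing is complete: Sep 26, 2020 + 28 days = Oct 24, 2020.
Files are sent to the printer: Sep 20, 2020.
Binding is complete: Sep 20, 2020 + 90 days = Dec 19, 2020.
Both prerequisites met — printing is complete (Oct 24, 2020), binding is complete (Dec 19, 2020); the later is Dec 19, 2020.
The shipment leaves the bindery: Dec 19, 2020 + 11 days = Dec 30, 2020.

30 December 2020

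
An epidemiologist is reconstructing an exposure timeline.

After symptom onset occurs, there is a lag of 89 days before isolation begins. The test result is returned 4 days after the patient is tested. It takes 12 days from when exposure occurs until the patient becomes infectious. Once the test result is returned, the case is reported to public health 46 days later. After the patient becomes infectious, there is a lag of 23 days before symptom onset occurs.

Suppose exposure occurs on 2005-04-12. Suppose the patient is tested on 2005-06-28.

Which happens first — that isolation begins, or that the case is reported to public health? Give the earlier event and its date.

Exposure occurs: Apr 12, 2005.
The patient becomes infectious: Apr 12, 2005 + 12 days = Apr 24, 2005.
Symptom onset occurs: Apr 24, 2005 + 23 days = May 17, 2005.
Isolation begins: May 17, 2005 + 89 days = Aug 14, 2005.
The patient is tested: Jun 28, 2005.
The test result is returned: Jun 28, 2005 + 4 days = Jul 2, 2005.
The case is reported to public health: Jul 2, 2005 + 46 days = Aug 17, 2005.
Comparing: isolation begins on Aug 14, 2005 vs the case is reported to public health on Aug 17, 2005. Earlier: isolation begins.

Isolation begins — 2005-08-14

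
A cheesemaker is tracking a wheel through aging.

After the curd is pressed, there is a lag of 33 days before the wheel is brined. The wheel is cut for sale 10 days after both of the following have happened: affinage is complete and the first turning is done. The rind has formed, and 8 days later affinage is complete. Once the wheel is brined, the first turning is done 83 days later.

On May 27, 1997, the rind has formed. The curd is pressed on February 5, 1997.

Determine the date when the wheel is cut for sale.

The rind has formed: May 27, 1997.
Affinage is complete: May 27, 1997 + 8 days = Jun 4, 1997.
The curd is pressed: Feb 5, 1997.
The wheel is brined: Feb 5, 1997 + 33 days = Mar 10, 1997.
The first turning is done: Mar 10, 1997 + 83 days = Jun 1, 1997.
Both prerequisites met — affinage is complete (Jun 4, 1997), the first turning is done (Jun 1, 1997); the later is Jun 4, 1997.
The wheel is cut for sale: Jun 4, 1997 + 10 days = Jun 14, 1997.

June 14, 1997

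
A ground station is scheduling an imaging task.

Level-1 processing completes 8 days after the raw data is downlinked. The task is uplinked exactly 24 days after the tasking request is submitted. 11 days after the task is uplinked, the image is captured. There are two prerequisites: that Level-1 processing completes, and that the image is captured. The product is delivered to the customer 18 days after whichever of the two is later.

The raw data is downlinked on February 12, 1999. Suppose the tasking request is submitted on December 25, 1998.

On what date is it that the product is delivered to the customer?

March 10, 1999

The raw data is downlinked: Feb 12, 1999.
Level-1 processing completes: Feb 12, 1999 + 8 days = Feb 20, 1999.
The tasking request is submitted: Dec 25, 1998.
The task is uplinked: Dec 25, 1998 + 24 days = Jan 18, 1999.
The image is captured: Jan 18, 1999 + 11 days = Jan 29, 1999.
Both prerequisites met — Level-1 processing completes (Feb 20, 1999), the image is captured (Jan 29, 1999); the later is Feb 20, 1999.
The product is delivered to the customer: Feb 20, 1999 + 18 days = Mar 10, 1999.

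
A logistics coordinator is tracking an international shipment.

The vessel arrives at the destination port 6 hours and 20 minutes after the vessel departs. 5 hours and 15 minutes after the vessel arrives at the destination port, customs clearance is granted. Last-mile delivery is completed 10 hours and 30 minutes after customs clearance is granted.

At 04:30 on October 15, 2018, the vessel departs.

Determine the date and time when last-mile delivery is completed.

The vessel departs: 04:30 Oct 15, 2018.
The vessel arrives at the destination port: 04:30 Oct 15, 2018 + 6h20m = 10:50 Oct 15, 2018.
Customs clearance is granted: 10:50 Oct 15, 2018 + 5h15m = 16:05 Oct 15, 2018.
Last-mile delivery is completed: 16:05 Oct 15, 2018 + 10h30m = 02:35 Oct 16, 2018.

02:35 on October 16, 2018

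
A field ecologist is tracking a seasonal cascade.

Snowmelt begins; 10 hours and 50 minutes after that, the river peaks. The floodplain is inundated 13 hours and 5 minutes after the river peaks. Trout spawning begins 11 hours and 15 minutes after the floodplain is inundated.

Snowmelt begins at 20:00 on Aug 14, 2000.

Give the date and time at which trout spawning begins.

Snowmelt begins: 20:00 Aug 14, 2000.
The river peaks: 20:00 Aug 14, 2000 + 10h50m = 06:50 Aug 15, 2000.
The floodplain is inundated: 06:50 Aug 15, 2000 + 13h05m = 19:55 Aug 15, 2000.
Trout spawning begins: 19:55 Aug 15, 2000 + 11h15m = 07:10 Aug 16, 2000.

07:10 on Aug 16, 2000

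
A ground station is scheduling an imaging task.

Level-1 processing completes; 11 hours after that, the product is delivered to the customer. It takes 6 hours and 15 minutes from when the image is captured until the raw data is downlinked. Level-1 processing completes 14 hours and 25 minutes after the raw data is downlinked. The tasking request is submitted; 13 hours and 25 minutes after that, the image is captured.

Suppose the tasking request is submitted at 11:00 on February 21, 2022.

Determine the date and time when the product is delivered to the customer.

The tasking request is submitted: 11:00 Feb 21, 2022.
The image is captured: 11:00 Feb 21, 2022 + 13h25m = 00:25 Feb 22, 2022.
The raw data is downlinked: 00:25 Feb 22, 2022 + 6h15m = 06:40 Feb 22, 2022.
Level-1 processing completes: 06:40 Feb 22, 2022 + 14h25m = 21:05 Feb 22, 2022.
The product is delivered to the customer: 21:05 Feb 22, 2022 + 11h = 08:05 Feb 23, 2022.

08:05 on February 23, 2022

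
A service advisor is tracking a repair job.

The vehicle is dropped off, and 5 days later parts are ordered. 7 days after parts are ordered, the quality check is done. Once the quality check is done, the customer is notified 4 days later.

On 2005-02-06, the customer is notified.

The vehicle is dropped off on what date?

2005-01-21

The customer is notified: Feb 6, 2005.
The quality check is done: Feb 6, 2005 − 4 days = Feb 2, 2005.
Parts are ordered: Feb 2, 2005 − 7 days = Jan 26, 2005.
The vehicle is dropped off: Jan 26, 2005 − 5 days = Jan 21, 2005.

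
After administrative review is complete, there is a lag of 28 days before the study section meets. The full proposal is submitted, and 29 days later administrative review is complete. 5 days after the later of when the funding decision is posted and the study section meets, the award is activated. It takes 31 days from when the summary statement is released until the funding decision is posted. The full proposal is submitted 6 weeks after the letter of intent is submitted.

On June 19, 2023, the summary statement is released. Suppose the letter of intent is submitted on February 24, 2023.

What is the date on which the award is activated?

July 25, 2023

The summary statement is released: Jun 19, 2023.
The funding decision is posted: Jun 19, 2023 + 31 days = Jul 20, 2023.
The letter of intent is submitted: Feb 24, 2023.
The full proposal is submitted: Feb 24, 2023 + 6 weeks = Apr 7, 2023.
Administrative review is complete: Apr 7, 2023 + 29 days = May 6, 2023.
The study section meets: May 6, 2023 + 28 days = Jun 3, 2023.
Both prerequisites met — the funding decision is posted (Jul 20, 2023), the study section meets (Jun 3, 2023); the later is Jul 20, 2023.
The award is activated: Jul 20, 2023 + 5 days = Jul 25, 2023.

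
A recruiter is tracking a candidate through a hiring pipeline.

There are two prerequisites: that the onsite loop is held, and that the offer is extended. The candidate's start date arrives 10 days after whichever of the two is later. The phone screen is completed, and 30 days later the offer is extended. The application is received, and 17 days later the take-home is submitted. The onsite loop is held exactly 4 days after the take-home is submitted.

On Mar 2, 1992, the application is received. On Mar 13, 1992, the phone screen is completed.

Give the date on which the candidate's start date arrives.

The application is received: Mar 2, 1992.
The take-home is submitted: Mar 2, 1992 + 17 days = Mar 19, 1992.
The onsite loop is held: Mar 19, 1992 + 4 days = Mar 23, 1992.
The phone screen is completed: Mar 13, 1992.
The offer is extended: Mar 13, 1992 + 30 days = Apr 12, 1992.
Both prerequisites met — the onsite loop is held (Mar 23, 1992), the offer is extended (Apr 12, 1992); the later is Apr 12, 1992.
The candidate's start date arrives: Apr 12, 1992 + 10 days = Apr 22, 1992.

Apr 22, 1992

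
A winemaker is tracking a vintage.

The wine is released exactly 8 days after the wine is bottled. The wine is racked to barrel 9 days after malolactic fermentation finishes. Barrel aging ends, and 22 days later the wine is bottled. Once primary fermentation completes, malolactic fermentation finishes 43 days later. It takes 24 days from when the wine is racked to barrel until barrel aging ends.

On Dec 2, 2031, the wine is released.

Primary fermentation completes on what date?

The wine is released: Dec 2, 2031.
The wine is bottled: Dec 2, 2031 − 8 days = Nov 24, 2031.
Barrel aging ends: Nov 24, 2031 − 22 days = Nov 2, 2031.
The wine is racked to barrel: Nov 2, 2031 − 24 days = Oct 9, 2031.
Malolactic fermentation finishes: Oct 9, 2031 − 9 days = Sep 30, 2031.
Primary fermentation completes: Sep 30, 2031 − 43 days = Aug 18, 2031.

Aug 18, 2031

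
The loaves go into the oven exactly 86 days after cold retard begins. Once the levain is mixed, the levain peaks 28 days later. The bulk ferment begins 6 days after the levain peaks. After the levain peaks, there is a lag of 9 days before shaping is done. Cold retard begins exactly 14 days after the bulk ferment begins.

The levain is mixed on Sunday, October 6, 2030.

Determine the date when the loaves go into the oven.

Monday, February 17, 2031

The levain is mixed: Oct 6, 2030.
The levain peaks: Oct 6, 2030 + 28 days = Nov 3, 2030.
The bulk ferment begins: Nov 3, 2030 + 6 days = Nov 9, 2030.
Cold retard begins: Nov 9, 2030 + 14 days = Nov 23, 2030.
The loaves go into the oven: Nov 23, 2030 + 86 days = Feb 17, 2031.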